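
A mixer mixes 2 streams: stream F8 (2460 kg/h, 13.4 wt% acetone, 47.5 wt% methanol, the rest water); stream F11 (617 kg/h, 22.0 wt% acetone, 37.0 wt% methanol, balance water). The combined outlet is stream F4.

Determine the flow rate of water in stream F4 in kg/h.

1215 kg/h

water out = water in = 2460×0.391 + 617×0.410 = 1214.8 kg/h.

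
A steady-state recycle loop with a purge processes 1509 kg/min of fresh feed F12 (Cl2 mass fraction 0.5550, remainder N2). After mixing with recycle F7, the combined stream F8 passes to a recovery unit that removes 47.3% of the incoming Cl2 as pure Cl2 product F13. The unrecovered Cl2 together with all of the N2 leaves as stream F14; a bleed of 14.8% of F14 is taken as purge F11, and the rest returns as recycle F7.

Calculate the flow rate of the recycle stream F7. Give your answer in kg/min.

N2 enters only via F12 and leaves only via the purge: 1509×0.445 = 0.148×(N2 in F14), and the recovery unit passes all N2, so N2 in F8 = N2 in F14 = 4537.2 kg/min.
Cl2 in F8: m_A = 1509×0.555 + (1−0.148)·(1−0.473)·m_A, so m_A = 837.5/0.5510 = 1520 kg/min.
F14 = (1−0.473)×1520 + 4537.2 = 5338.2 kg/min.
Recycle F7 = (1−0.148)×5338.2 = 4548.2 kg/min.

4548 kg/min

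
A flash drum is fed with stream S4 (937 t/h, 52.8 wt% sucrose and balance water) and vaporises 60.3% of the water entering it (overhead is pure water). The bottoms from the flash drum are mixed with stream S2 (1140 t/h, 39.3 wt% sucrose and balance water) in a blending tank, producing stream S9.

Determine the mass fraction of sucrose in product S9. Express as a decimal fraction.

Vapour removed = 0.603×0.472×937 = 266.69 t/h; concentrate = 670.31 t/h.
sucrose reaching the mixer = 494.74 (from concentrate) + 1140×0.393 = 942.76 t/h.
Product flow = 670.31 + 1140 = 1810.3 t/h; sucrose fraction = 0.5208.

0.5208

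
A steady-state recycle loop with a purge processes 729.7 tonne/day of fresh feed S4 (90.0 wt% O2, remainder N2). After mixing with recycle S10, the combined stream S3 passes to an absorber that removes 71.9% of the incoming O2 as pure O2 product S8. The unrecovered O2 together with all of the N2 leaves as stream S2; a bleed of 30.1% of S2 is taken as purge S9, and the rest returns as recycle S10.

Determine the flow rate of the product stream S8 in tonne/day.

O2 in S3: m_A = 729.7×0.900 + (1−0.301)·(1−0.719)·m_A, so m_A = 656.73/0.8036 = 817.25 tonne/day.
Product S8 = 0.719×817.25 = 587.61 tonne/day.

587.6 tonne/day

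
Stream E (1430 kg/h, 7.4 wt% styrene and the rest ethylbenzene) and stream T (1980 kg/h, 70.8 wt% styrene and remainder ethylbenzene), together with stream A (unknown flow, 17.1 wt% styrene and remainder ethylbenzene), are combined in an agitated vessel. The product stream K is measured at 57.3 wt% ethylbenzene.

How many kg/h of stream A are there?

Let A be the unknown flow. Total out = 3410 + A.
ethylbenzene balance: 1902.3 + 0.829·A = 0.573·(3410 + A)
(0.829 − 0.573)·A = 0.573×3410 − 1902.3 = 51.59
A = 51.59 / 0.256 = 201.52 kg/h

201.5 kg/h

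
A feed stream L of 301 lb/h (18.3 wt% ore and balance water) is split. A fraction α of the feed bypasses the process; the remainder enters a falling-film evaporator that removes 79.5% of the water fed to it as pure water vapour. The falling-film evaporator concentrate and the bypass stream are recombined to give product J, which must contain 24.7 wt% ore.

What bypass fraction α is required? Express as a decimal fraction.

0.601

All 301×0.183 = 55.083 lb/h of ore reaches J, so J = 55.083/0.247 = 223.01 lb/h and vapour = 77.992 lb/h.
The evaporator receives (1−α)·301 of feed at 0.817 water and removes 0.795 of that water:
0.795×0.817×(1−α)×301 = 77.992
(1−α) = 77.992/195.5 = 0.3989;  α = 0.6011.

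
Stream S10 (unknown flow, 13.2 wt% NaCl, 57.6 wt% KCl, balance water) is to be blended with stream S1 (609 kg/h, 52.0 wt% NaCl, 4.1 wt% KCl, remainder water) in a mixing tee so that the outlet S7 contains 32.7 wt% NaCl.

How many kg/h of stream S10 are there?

602.8 kg/h

Let S10 be the unknown flow. Total out = 609 + S10.
NaCl balance: 316.68 + 0.132·S10 = 0.327·(609 + S10)
(0.132 − 0.327)·S10 = 0.327×609 − 316.68 = -117.54
S10 = -117.54 / -0.195 = 602.75 kg/h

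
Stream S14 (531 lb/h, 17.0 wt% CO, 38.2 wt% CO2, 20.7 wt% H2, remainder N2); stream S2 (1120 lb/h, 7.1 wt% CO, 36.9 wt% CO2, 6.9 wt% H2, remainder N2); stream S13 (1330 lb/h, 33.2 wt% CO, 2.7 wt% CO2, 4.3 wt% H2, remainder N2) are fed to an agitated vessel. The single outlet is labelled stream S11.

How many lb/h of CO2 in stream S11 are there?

652 lb/h

CO2 out = CO2 in = 531×0.382 + 1120×0.369 + 1330×0.027 = 652.03 lb/h.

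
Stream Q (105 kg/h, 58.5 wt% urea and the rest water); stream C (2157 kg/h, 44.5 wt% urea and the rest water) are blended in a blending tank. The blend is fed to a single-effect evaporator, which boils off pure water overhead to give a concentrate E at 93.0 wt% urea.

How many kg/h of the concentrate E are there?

urea entering = 105×0.585 + 2157×0.445 = 1021.3 kg/h.
All urea reports to E, so E = 1021.3/0.930 = 1098.2 kg/h.

1098 kg/h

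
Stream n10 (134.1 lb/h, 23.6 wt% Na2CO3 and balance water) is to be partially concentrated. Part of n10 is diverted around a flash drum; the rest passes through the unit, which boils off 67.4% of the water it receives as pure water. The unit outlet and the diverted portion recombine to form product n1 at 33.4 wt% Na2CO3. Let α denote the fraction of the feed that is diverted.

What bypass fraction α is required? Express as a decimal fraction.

All 134.1×0.236 = 31.648 lb/h of Na2CO3 reaches n1, so n1 = 31.648/0.334 = 94.753 lb/h and vapour = 39.347 lb/h.
The evaporator receives (1−α)·134.1 of feed at 0.764 water and removes 0.674 of that water:
0.674×0.764×(1−α)×134.1 = 39.347
(1−α) = 39.347/69.053 = 0.5698;  α = 0.4302.

0.430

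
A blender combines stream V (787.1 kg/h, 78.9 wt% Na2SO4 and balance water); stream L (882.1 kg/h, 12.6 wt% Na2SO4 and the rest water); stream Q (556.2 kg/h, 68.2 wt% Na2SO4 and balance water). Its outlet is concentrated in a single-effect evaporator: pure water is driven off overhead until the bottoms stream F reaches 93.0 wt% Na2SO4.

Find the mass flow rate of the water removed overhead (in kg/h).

Na2SO4 entering = 787.1×0.789 + 882.1×0.126 + 556.2×0.682 = 1111.5 kg/h.
All Na2SO4 reports to F, so F = 1111.5/0.930 = 1195.2 kg/h.
Total feed = 2225.4 kg/h; overhead = 2225.4 − 1195.2 = 1030.2 kg/h.

1030 kg/h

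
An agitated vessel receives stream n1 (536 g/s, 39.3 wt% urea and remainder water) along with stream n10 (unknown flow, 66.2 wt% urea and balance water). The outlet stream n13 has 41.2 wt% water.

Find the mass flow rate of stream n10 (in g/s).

1412 g/s

Let n10 be the unknown flow. Total out = 536 + n10.
water balance: 325.35 + 0.338·n10 = 0.412·(536 + n10)
(0.338 − 0.412)·n10 = 0.412×536 − 325.35 = -104.52
n10 = -104.52 / -0.074 = 1412.4 g/s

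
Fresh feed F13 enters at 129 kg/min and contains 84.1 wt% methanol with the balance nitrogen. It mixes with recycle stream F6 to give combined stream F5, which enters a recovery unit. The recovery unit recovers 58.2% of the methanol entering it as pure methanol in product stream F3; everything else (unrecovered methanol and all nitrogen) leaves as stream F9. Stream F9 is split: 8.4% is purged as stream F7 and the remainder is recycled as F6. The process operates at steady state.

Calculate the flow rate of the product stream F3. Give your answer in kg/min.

102.3 kg/min

methanol in F5: m_A = 129×0.841 + (1−0.084)·(1−0.582)·m_A, so m_A = 108.49/0.6171 = 175.8 kg/min.
Product F3 = 0.582×175.8 = 102.32 kg/min.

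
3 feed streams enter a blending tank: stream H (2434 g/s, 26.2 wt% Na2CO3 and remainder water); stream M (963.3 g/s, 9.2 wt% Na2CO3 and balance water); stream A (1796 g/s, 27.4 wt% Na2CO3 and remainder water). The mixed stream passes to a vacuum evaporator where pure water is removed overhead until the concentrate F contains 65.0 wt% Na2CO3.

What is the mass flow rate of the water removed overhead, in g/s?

3319 g/s

Na2CO3 entering = 2434×0.262 + 963.3×0.092 + 1796×0.274 = 1218.4 g/s.
All Na2CO3 reports to F, so F = 1218.4/0.650 = 1874.5 g/s.
Total feed = 5193.3 g/s; overhead = 5193.3 − 1874.5 = 3318.8 g/s.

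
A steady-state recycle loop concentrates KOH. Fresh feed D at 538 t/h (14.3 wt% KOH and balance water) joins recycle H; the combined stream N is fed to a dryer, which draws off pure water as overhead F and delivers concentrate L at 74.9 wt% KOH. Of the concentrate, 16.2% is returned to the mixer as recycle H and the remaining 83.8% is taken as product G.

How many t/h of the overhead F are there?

435.3 t/h

Overall KOH balance (none leaves overhead): KOH in fresh feed = KOH in product, i.e. 538×0.143 = (1−0.162)·L·0.749.
L = 76.934/(0.749×0.838) = 122.57 t/h.
Recycle H = 0.162×122.57 = 19.857 t/h.
Combined feed N = 538 + 19.857 = 557.86 t/h.
Overhead F = N − L = 557.86 − 122.57 = 435.28 t/h.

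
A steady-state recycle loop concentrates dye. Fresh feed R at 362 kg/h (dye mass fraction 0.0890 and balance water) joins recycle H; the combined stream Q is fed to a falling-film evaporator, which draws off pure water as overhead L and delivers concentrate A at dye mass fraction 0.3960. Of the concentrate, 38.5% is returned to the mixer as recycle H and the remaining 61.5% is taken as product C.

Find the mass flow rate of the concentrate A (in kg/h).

Overall dye balance (none leaves overhead): dye in fresh feed = dye in product, i.e. 362×0.089 = (1−0.385)·A·0.396.
A = 32.218/(0.396×0.615) = 132.29 kg/h.

132.3 kg/h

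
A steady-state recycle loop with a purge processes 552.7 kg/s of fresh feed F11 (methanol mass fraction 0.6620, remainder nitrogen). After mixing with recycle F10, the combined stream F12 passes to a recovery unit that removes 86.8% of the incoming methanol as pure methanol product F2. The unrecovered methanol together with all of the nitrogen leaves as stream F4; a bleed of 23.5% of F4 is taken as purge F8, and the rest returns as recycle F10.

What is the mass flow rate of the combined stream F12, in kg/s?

1202 kg/s

nitrogen enters only via F11 and leaves only via the purge: 552.7×0.338 = 0.235×(nitrogen in F4), and the recovery unit passes all nitrogen, so nitrogen in F12 = nitrogen in F4 = 794.95 kg/s.
methanol in F12: m_A = 552.7×0.662 + (1−0.235)·(1−0.868)·m_A, so m_A = 365.89/0.8990 = 406.98 kg/s.
F12 = 406.98 + 794.95 = 1201.9 kg/s.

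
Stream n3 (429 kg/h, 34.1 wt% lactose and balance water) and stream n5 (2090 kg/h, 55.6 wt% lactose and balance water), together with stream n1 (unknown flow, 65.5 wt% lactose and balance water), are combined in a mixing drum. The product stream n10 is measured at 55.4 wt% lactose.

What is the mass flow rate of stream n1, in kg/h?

Let n1 be the unknown flow. Total out = 2519 + n1.
lactose balance: 1308.3 + 0.655·n1 = 0.554·(2519 + n1)
(0.655 − 0.554)·n1 = 0.554×2519 − 1308.3 = 87.197
n1 = 87.197 / 0.101 = 863.34 kg/h

863.3 kg/h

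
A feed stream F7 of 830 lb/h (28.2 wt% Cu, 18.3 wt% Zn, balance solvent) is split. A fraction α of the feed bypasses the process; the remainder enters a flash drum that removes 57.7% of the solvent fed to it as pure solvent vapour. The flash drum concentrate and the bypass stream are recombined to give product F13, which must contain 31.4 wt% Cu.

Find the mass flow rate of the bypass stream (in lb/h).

All 830×0.282 = 234.06 lb/h of Cu reaches F13, so F13 = 234.06/0.314 = 745.41 lb/h and vapour = 84.586 lb/h.
The evaporator receives (1−α)·830 of feed at 0.535 solvent and removes 0.577 of that solvent:
0.577×0.535×(1−α)×830 = 84.586
(1−α) = 84.586/256.22 = 0.3301;  α = 0.6699.
Bypass flow = 0.6699×830 = 555.99 lb/h.

556 lb/h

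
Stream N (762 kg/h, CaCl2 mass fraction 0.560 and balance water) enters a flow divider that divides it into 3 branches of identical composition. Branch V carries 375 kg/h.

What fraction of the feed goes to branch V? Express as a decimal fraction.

0.492

Fraction to V = 375/762 = 0.4921.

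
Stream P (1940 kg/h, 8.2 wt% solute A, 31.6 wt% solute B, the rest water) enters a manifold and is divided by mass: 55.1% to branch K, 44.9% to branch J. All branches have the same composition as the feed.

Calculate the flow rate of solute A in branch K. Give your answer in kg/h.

87.65 kg/h

Branch K total = 0.551×1940 = 1068.9 kg/h.
solute A in K = 0.082×1068.9 = 87.653 kg/h.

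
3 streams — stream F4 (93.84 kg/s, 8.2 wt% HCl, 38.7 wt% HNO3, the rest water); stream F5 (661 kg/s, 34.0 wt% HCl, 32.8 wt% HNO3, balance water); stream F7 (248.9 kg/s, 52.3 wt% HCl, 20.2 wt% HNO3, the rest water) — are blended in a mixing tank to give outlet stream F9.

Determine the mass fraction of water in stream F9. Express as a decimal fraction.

0.336

Total flow out = 93.84 + 661 + 248.9 = 1003.7 kg/s.
water in = 93.84×0.531 + 661×0.332 + 248.9×0.275 = 337.73 kg/s.
water mass fraction in F9 = 337.73/1003.7 = 0.336.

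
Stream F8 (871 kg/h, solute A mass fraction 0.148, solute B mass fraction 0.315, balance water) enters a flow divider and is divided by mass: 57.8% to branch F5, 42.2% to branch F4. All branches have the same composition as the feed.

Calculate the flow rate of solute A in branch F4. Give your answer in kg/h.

54.4 kg/h

Branch F4 total = 0.422×871 = 367.56 kg/h.
solute A in F4 = 0.148×367.56 = 54.399 kg/h.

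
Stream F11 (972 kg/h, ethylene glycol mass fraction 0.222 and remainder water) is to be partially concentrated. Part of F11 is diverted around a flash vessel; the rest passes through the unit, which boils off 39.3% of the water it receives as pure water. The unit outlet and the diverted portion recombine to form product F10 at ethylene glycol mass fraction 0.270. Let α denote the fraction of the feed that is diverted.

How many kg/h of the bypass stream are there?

All 972×0.222 = 215.78 kg/h of ethylene glycol reaches F10, so F10 = 215.78/0.270 = 799.2 kg/h and vapour = 172.8 kg/h.
The evaporator receives (1−α)·972 of feed at 0.778 water and removes 0.393 of that water:
0.393×0.778×(1−α)×972 = 172.8
(1−α) = 172.8/297.19 = 0.5814;  α = 0.4186.
Bypass flow = 0.4186×972 = 406.84 kg/h.

406.8 kg/h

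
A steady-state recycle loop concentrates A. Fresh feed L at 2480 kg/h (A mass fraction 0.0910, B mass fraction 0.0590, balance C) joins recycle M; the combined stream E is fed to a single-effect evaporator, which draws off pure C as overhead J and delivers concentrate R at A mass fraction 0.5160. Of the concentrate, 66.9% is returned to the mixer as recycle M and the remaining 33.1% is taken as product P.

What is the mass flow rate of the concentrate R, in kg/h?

Overall A balance (none leaves overhead): A in fresh feed = A in product, i.e. 2480×0.091 = (1−0.669)·R·0.516.
R = 225.68/(0.516×0.331) = 1321.3 kg/h.

1321 kg/h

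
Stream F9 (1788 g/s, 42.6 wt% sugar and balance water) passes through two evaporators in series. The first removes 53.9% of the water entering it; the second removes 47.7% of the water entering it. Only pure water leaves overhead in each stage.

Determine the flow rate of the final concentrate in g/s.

1009 g/s

water in feed = 1788×0.574 = 1026.3 g/s.
After stage 1: water left = (1−0.539)×1026.3 = 473.13; stream total = 1234.8 g/s.
After stage 2: water left = (1−0.477)×473.13 = 247.45; final concentrate = 1009.1 g/s.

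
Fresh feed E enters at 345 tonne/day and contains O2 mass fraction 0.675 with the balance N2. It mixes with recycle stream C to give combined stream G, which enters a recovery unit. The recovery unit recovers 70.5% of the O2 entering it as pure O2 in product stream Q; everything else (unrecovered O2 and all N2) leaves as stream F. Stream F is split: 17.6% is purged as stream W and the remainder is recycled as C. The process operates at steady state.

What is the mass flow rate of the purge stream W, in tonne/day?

N2 enters only via E and leaves only via the purge: 345×0.325 = 0.176×(N2 in F), and the recovery unit passes all N2, so N2 in G = N2 in F = 637.07 tonne/day.
O2 in G: m_A = 345×0.675 + (1−0.176)·(1−0.705)·m_A, so m_A = 232.88/0.7569 = 307.66 tonne/day.
F = (1−0.705)×307.66 + 637.07 = 727.83 tonne/day.
Purge W = 0.176×727.83 = 128.1 tonne/day.

128.1 tonne/day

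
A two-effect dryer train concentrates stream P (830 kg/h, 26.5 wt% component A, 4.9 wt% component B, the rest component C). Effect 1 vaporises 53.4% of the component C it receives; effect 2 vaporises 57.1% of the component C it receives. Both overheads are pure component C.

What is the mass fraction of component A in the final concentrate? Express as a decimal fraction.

component C in feed = 830×0.686 = 569.38 kg/h.
After stage 1: component C left = (1−0.534)×569.38 = 265.33; stream total = 525.95 kg/h.
After stage 2: component C left = (1−0.571)×265.33 = 113.83; final concentrate = 374.45 kg/h.
component A fraction = 219.95/374.45 = 0.587.

0.587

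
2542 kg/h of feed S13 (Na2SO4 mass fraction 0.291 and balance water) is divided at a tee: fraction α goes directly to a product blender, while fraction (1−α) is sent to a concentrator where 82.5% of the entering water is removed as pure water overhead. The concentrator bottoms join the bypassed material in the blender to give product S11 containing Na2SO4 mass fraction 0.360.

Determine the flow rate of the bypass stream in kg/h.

All 2542×0.291 = 739.72 kg/h of Na2SO4 reaches S11, so S11 = 739.72/0.360 = 2054.8 kg/h and vapour = 487.22 kg/h.
The evaporator receives (1−α)·2542 of feed at 0.709 water and removes 0.825 of that water:
0.825×0.709×(1−α)×2542 = 487.22
(1−α) = 487.22/1486.9 = 0.3277;  α = 0.6723.
Bypass flow = 0.6723×2542 = 1709 kg/h.

1709 kg/h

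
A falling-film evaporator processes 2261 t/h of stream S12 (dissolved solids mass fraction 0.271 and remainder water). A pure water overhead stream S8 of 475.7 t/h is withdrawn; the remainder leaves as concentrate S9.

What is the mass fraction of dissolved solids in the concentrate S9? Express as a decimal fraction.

0.343

dissolved solids is not removed: 2261×0.271 = 612.73 t/h of dissolved solids enters S9.
Concentrate = 2261 − 475.7 = 1785.3 t/h.
Mass fraction = 612.73/1785.3 = 0.343.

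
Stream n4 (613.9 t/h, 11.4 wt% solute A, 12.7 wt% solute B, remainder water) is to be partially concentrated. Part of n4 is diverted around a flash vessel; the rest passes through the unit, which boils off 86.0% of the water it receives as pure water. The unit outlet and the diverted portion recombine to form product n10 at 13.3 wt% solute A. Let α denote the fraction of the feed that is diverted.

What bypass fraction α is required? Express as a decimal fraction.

All 613.9×0.114 = 69.985 t/h of solute A reaches n10, so n10 = 69.985/0.133 = 526.2 t/h and vapour = 87.7 t/h.
The evaporator receives (1−α)·613.9 of feed at 0.759 water and removes 0.860 of that water:
0.860×0.759×(1−α)×613.9 = 87.7
(1−α) = 87.7/400.72 = 0.2189;  α = 0.7811.

0.781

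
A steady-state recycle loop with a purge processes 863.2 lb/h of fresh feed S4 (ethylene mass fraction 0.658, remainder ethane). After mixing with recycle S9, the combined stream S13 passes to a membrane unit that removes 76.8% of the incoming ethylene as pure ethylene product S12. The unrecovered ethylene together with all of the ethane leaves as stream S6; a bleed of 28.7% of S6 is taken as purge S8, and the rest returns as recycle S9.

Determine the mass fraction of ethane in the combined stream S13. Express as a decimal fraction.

0.602

ethane enters only via S4 and leaves only via the purge: 863.2×0.342 = 0.287×(ethane in S6), and the membrane unit passes all ethane, so ethane in S13 = ethane in S6 = 1028.6 lb/h.
ethylene in S13: m_A = 863.2×0.658 + (1−0.287)·(1−0.768)·m_A, so m_A = 567.99/0.8346 = 680.56 lb/h.
S13 = 680.56 + 1028.6 = 1709.2 lb/h.
ethane fraction in S13 = 1028.6/1709.2 = 0.602.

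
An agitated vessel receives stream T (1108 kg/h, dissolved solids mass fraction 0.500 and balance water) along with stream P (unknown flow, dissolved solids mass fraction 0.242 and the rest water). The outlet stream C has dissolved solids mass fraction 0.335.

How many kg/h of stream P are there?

1966 kg/h

Let P be the unknown flow. Total out = 1108 + P.
dissolved solids balance: 554 + 0.242·P = 0.335·(1108 + P)
(0.242 − 0.335)·P = 0.335×1108 − 554 = -182.82
P = -182.82 / -0.093 = 1965.8 kg/h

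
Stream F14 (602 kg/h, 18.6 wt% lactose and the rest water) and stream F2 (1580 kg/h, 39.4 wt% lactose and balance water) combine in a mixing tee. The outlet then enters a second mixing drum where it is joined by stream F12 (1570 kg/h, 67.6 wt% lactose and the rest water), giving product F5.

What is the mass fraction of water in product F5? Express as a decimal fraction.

0.5214

Overall, product flow = 3752 kg/h.
water in = 602×0.814 + 1580×0.606 + 1570×0.324 = 1956.2 kg/h.
water fraction in F5 = 0.5214.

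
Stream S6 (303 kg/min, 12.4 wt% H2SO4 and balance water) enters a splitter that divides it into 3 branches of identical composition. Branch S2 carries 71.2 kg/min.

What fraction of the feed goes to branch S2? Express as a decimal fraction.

0.235

Fraction to S2 = 71.2/303 = 0.2350.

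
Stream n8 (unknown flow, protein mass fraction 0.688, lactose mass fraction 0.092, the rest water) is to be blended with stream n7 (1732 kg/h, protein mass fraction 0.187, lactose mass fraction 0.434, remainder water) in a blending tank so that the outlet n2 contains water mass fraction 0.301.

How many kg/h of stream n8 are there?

1668 kg/h

Let n8 be the unknown flow. Total out = 1732 + n8.
water balance: 656.43 + 0.220·n8 = 0.301·(1732 + n8)
(0.220 − 0.301)·n8 = 0.301×1732 − 656.43 = -135.1
n8 = -135.1 / -0.081 = 1667.9 kg/h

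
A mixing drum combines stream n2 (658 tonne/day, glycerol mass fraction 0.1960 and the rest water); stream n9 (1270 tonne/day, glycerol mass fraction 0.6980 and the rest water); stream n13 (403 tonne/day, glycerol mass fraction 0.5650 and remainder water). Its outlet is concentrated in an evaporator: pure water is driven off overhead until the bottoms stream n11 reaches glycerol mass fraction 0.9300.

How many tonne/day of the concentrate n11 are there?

glycerol entering = 658×0.196 + 1270×0.698 + 403×0.565 = 1243.1 tonne/day.
All glycerol reports to n11, so n11 = 1243.1/0.930 = 1336.7 tonne/day.

1337 tonne/day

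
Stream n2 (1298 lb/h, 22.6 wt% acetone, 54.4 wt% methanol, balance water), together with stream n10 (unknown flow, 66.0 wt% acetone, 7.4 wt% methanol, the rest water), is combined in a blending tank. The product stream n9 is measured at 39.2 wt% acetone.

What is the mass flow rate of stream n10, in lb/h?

Let n10 be the unknown flow. Total out = 1298 + n10.
acetone balance: 293.35 + 0.660·n10 = 0.392·(1298 + n10)
(0.660 − 0.392)·n10 = 0.392×1298 − 293.35 = 215.47
n10 = 215.47 / 0.268 = 803.99 lb/h

804 lb/h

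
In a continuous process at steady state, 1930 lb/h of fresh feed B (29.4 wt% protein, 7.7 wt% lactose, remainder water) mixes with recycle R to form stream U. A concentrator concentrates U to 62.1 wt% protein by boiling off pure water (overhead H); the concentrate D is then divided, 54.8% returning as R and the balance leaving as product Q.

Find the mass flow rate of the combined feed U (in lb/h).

3038 lb/h

Overall protein balance (none leaves overhead): protein in fresh feed = protein in product, i.e. 1930×0.294 = (1−0.548)·D·0.621.
D = 567.42/(0.621×0.452) = 2021.5 lb/h.
Recycle R = 0.548×2021.5 = 1107.8 lb/h.
Combined feed U = 1930 + 1107.8 = 3037.8 lb/h.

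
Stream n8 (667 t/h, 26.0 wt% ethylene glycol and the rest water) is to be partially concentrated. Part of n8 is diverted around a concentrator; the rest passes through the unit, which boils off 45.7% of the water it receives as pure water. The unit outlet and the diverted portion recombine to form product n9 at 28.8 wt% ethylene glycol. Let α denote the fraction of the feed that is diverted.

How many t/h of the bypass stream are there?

All 667×0.260 = 173.42 t/h of ethylene glycol reaches n9, so n9 = 173.42/0.288 = 602.15 t/h and vapour = 64.847 t/h.
The evaporator receives (1−α)·667 of feed at 0.740 water and removes 0.457 of that water:
0.457×0.740×(1−α)×667 = 64.847
(1−α) = 64.847/225.57 = 0.2875;  α = 0.7125.
Bypass flow = 0.7125×667 = 475.25 t/h.

475.2 t/h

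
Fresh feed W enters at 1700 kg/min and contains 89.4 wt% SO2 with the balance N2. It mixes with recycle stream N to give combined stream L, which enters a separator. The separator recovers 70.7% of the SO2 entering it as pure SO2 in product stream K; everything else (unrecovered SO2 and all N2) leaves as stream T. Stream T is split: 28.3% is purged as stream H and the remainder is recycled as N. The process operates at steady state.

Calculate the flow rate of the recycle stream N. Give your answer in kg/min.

860.7 kg/min

N2 enters only via W and leaves only via the purge: 1700×0.106 = 0.283×(N2 in T), and the separator passes all N2, so N2 in L = N2 in T = 636.75 kg/min.
SO2 in L: m_A = 1700×0.894 + (1−0.283)·(1−0.707)·m_A, so m_A = 1519.8/0.7899 = 1924 kg/min.
T = (1−0.707)×1924 + 636.75 = 1200.5 kg/min.
Recycle N = (1−0.283)×1200.5 = 860.74 kg/min.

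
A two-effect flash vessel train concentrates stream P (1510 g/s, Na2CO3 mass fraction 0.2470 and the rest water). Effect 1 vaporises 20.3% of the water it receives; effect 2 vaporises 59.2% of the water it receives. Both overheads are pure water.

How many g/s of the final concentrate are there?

742.7 g/s

water in feed = 1510×0.753 = 1137 g/s.
After stage 1: water left = (1−0.203)×1137 = 906.21; stream total = 1279.2 g/s.
After stage 2: water left = (1−0.592)×906.21 = 369.73; final concentrate = 742.7 g/s.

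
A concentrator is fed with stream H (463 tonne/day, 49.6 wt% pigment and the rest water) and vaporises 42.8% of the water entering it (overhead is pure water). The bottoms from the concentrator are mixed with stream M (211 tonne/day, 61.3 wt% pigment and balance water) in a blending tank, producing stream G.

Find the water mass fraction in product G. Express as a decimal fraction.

Vapour removed = 0.428×0.504×463 = 99.875 tonne/day; concentrate = 363.13 tonne/day.
water reaching the mixer = 133.48 (from concentrate) + 211×0.387 = 215.13 tonne/day.
Product flow = 363.13 + 211 = 574.13 tonne/day; water fraction = 0.3747.

0.3747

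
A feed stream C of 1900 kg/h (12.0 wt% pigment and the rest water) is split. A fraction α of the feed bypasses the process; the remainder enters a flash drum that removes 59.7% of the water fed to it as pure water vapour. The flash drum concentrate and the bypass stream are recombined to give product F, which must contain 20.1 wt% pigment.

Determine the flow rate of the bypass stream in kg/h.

442.6 kg/h

All 1900×0.120 = 228 kg/h of pigment reaches F, so F = 228/0.201 = 1134.3 kg/h and vapour = 765.67 kg/h.
The evaporator receives (1−α)·1900 of feed at 0.880 water and removes 0.597 of that water:
0.597×0.880×(1−α)×1900 = 765.67
(1−α) = 765.67/998.18 = 0.7671;  α = 0.2329.
Bypass flow = 0.2329×1900 = 442.58 kg/h.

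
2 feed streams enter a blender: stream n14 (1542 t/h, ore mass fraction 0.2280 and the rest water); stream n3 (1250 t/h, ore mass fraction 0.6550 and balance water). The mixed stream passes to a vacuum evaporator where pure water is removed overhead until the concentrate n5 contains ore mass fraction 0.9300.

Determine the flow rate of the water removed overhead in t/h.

ore entering = 1542×0.228 + 1250×0.655 = 1170.3 t/h.
All ore reports to n5, so n5 = 1170.3/0.930 = 1258.4 t/h.
Total feed = 2792 t/h; overhead = 2792 − 1258.4 = 1533.6 t/h.

1534 t/h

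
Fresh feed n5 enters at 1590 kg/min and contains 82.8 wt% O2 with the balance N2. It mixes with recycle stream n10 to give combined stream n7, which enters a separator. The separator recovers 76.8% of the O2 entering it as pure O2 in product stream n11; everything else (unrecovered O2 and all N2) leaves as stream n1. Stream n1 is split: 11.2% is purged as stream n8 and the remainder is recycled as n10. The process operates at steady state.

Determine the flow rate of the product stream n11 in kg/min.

1273 kg/min

O2 in n7: m_A = 1590×0.828 + (1−0.112)·(1−0.768)·m_A, so m_A = 1316.5/0.7940 = 1658.1 kg/min.
Product n11 = 0.768×1658.1 = 1273.4 kg/min.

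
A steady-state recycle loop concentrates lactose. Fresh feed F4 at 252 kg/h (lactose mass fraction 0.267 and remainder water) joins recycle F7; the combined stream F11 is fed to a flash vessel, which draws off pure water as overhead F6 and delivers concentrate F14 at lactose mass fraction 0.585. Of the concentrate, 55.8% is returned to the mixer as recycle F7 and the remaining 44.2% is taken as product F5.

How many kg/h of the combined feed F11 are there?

397.2 kg/h

Overall lactose balance (none leaves overhead): lactose in fresh feed = lactose in product, i.e. 252×0.267 = (1−0.558)·F14·0.585.
F14 = 67.284/(0.585×0.442) = 260.22 kg/h.
Recycle F7 = 0.558×260.22 = 145.2 kg/h.
Combined feed F11 = 252 + 145.2 = 397.2 kg/h.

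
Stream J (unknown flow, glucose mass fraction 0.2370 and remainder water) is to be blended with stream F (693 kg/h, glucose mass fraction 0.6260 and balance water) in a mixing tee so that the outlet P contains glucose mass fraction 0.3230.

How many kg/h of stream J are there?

2442 kg/h

Let J be the unknown flow. Total out = 693 + J.
glucose balance: 433.82 + 0.237·J = 0.323·(693 + J)
(0.237 − 0.323)·J = 0.323×693 − 433.82 = -209.98
J = -209.98 / -0.086 = 2441.6 kg/h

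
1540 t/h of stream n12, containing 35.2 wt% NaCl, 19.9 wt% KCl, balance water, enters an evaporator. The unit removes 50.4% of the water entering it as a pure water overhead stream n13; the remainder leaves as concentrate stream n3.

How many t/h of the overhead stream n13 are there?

348.5 t/h

water entering = 1540×0.449 = 691.46 t/h; overhead removed = 0.504×691.46 = 348.5 t/h.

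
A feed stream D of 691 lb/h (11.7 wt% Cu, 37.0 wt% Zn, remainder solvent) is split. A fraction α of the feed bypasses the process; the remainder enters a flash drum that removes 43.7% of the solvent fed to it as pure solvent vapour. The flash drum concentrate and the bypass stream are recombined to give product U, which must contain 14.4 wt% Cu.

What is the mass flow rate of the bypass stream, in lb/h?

113.1 lb/h

All 691×0.117 = 80.847 lb/h of Cu reaches U, so U = 80.847/0.144 = 561.44 lb/h and vapour = 129.56 lb/h.
The evaporator receives (1−α)·691 of feed at 0.513 solvent and removes 0.437 of that solvent:
0.437×0.513×(1−α)×691 = 129.56
(1−α) = 129.56/154.91 = 0.8364;  α = 0.1636.
Bypass flow = 0.1636×691 = 113.06 lb/h.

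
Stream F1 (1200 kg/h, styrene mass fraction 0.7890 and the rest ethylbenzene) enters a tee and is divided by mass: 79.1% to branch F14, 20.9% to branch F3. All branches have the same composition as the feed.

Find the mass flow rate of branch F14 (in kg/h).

949.2 kg/h

Branch F14 flow = 0.791×1200 = 949.2 kg/h.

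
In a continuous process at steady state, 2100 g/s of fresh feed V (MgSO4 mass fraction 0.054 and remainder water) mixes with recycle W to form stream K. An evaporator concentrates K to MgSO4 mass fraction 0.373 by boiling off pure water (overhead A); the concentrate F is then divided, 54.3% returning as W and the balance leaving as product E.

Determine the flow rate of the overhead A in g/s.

1796 g/s

Overall MgSO4 balance (none leaves overhead): MgSO4 in fresh feed = MgSO4 in product, i.e. 2100×0.054 = (1−0.543)·F·0.373.
F = 113.4/(0.373×0.457) = 665.25 g/s.
Recycle W = 0.543×665.25 = 361.23 g/s.
Combined feed K = 2100 + 361.23 = 2461.2 g/s.
Overhead A = K − F = 2461.2 − 665.25 = 1796 g/s.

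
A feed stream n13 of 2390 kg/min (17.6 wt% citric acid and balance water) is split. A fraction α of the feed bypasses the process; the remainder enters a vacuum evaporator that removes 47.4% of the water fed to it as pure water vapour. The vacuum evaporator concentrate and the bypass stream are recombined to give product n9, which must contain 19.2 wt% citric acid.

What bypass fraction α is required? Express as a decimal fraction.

0.787

All 2390×0.176 = 420.64 kg/min of citric acid reaches n9, so n9 = 420.64/0.192 = 2190.8 kg/min and vapour = 199.17 kg/min.
The evaporator receives (1−α)·2390 of feed at 0.824 water and removes 0.474 of that water:
0.474×0.824×(1−α)×2390 = 199.17
(1−α) = 199.17/933.48 = 0.2134;  α = 0.7866.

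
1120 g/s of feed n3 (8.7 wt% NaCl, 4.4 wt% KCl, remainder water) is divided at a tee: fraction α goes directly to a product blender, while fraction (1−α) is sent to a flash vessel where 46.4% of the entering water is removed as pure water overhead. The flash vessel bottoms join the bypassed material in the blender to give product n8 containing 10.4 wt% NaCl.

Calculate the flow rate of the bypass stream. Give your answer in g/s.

All 1120×0.087 = 97.44 g/s of NaCl reaches n8, so n8 = 97.44/0.104 = 936.92 g/s and vapour = 183.08 g/s.
The evaporator receives (1−α)·1120 of feed at 0.869 water and removes 0.464 of that water:
0.464×0.869×(1−α)×1120 = 183.08
(1−α) = 183.08/451.6 = 0.4054;  α = 0.5946.
Bypass flow = 0.5946×1120 = 665.96 g/s.

666 g/s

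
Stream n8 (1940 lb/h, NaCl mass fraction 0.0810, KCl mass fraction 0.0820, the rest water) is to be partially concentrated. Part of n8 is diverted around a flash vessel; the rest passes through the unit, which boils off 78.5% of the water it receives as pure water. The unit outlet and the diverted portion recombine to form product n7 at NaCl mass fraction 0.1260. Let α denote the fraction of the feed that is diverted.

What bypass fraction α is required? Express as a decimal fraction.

0.456

All 1940×0.081 = 157.14 lb/h of NaCl reaches n7, so n7 = 157.14/0.126 = 1247.1 lb/h and vapour = 692.86 lb/h.
The evaporator receives (1−α)·1940 of feed at 0.837 water and removes 0.785 of that water:
0.785×0.837×(1−α)×1940 = 692.86
(1−α) = 692.86/1274.7 = 0.5436;  α = 0.4564.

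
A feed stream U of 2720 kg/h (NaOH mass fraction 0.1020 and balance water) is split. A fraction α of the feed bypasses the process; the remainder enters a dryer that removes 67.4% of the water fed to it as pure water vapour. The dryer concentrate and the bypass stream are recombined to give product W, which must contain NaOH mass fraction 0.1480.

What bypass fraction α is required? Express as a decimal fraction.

All 2720×0.102 = 277.44 kg/h of NaOH reaches W, so W = 277.44/0.148 = 1874.6 kg/h and vapour = 845.41 kg/h.
The evaporator receives (1−α)·2720 of feed at 0.898 water and removes 0.674 of that water:
0.674×0.898×(1−α)×2720 = 845.41
(1−α) = 845.41/1646.3 = 0.5135;  α = 0.4865.

0.486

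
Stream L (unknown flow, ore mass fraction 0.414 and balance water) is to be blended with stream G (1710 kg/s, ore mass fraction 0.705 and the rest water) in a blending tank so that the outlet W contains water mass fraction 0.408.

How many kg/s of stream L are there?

1086 kg/s

Let L be the unknown flow. Total out = 1710 + L.
water balance: 504.45 + 0.586·L = 0.408·(1710 + L)
(0.586 − 0.408)·L = 0.408×1710 − 504.45 = 193.23
L = 193.23 / 0.178 = 1085.6 kg/s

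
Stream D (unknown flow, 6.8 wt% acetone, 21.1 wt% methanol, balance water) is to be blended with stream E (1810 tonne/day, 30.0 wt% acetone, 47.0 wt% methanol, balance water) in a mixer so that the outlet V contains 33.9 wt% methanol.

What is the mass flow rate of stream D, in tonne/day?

Let D be the unknown flow. Total out = 1810 + D.
methanol balance: 850.7 + 0.211·D = 0.339·(1810 + D)
(0.211 − 0.339)·D = 0.339×1810 − 850.7 = -237.11
D = -237.11 / -0.128 = 1852.4 tonne/day

1852 tonne/day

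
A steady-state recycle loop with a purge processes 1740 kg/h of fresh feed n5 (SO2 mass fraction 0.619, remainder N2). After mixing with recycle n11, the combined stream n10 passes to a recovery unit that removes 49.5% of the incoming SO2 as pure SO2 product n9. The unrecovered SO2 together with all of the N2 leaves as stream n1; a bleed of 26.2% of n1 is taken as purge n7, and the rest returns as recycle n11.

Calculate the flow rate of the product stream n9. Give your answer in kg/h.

849.9 kg/h

SO2 in n10: m_A = 1740×0.619 + (1−0.262)·(1−0.495)·m_A, so m_A = 1077.1/0.6273 = 1717 kg/h.
Product n9 = 0.495×1717 = 849.89 kg/h.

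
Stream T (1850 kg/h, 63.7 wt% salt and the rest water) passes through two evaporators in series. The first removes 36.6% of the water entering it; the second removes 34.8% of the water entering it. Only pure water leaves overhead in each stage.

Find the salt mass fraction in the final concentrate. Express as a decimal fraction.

0.809

water in feed = 1850×0.363 = 671.55 kg/h.
After stage 1: water left = (1−0.366)×671.55 = 425.76; stream total = 1604.2 kg/h.
After stage 2: water left = (1−0.348)×425.76 = 277.6; final concentrate = 1456 kg/h.
salt fraction = 1178.5/1456 = 0.809.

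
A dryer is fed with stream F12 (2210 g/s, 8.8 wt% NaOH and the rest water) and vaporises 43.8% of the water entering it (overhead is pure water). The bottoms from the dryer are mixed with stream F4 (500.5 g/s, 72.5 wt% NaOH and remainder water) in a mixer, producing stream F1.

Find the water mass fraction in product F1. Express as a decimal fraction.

0.695

Vapour removed = 0.438×0.912×2210 = 882.8 g/s; concentrate = 1327.2 g/s.
water reaching the mixer = 1132.7 (from concentrate) + 500.5×0.275 = 1270.4 g/s.
Product flow = 1327.2 + 500.5 = 1827.7 g/s; water fraction = 0.695.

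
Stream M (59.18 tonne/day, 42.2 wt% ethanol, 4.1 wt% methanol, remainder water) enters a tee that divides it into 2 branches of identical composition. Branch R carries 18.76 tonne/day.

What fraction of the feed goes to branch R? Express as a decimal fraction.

Fraction to R = 18.76/59.18 = 0.3170.

0.317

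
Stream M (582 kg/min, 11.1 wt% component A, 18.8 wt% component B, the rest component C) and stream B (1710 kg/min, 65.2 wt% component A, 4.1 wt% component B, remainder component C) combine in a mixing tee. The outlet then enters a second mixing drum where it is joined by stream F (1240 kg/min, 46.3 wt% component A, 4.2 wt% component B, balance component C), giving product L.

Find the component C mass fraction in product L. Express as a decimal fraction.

Overall, product flow = 3532 kg/min.
component C in = 582×0.701 + 1710×0.307 + 1240×0.495 = 1546.8 kg/min.
component C fraction in L = 0.4379.

0.4379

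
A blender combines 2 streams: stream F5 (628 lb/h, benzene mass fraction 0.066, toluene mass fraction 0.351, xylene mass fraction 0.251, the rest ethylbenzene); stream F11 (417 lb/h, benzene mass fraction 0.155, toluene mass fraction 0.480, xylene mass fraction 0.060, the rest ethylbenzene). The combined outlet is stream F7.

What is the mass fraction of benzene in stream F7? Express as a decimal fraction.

Total flow out = 628 + 417 = 1045 lb/h.
benzene in = 628×0.066 + 417×0.155 = 106.08 lb/h.
benzene mass fraction in F7 = 106.08/1045 = 0.102.

0.102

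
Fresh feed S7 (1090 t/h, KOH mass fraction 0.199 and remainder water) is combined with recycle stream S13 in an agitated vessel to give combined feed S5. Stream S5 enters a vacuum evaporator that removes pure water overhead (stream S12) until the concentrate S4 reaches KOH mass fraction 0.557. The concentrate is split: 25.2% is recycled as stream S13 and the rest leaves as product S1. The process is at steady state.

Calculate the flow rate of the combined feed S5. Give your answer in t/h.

1221 t/h

Overall KOH balance (none leaves overhead): KOH in fresh feed = KOH in product, i.e. 1090×0.199 = (1−0.252)·S4·0.557.
S4 = 216.91/(0.557×0.748) = 520.62 t/h.
Recycle S13 = 0.252×520.62 = 131.2 t/h.
Combined feed S5 = 1090 + 131.2 = 1221.2 t/h.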